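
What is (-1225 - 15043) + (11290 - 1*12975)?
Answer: -17953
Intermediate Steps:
(-1225 - 15043) + (11290 - 1*12975) = -16268 + (11290 - 12975) = -16268 - 1685 = -17953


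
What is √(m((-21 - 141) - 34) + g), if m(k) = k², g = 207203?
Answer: 3*√27291 ≈ 495.60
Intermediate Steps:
√(m((-21 - 141) - 34) + g) = √(((-21 - 141) - 34)² + 207203) = √((-162 - 34)² + 207203) = √((-196)² + 207203) = √(38416 + 207203) = √245619 = 3*√27291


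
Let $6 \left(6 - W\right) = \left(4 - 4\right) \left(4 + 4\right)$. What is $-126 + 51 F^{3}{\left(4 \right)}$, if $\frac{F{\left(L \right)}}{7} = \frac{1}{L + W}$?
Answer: $- \frac{108507}{1000} \approx -108.51$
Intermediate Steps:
$W = 6$ ($W = 6 - \frac{\left(4 - 4\right) \left(4 + 4\right)}{6} = 6 - \frac{0 \cdot 8}{6} = 6 - 0 = 6 + 0 = 6$)
$F{\left(L \right)} = \frac{7}{6 + L}$ ($F{\left(L \right)} = \frac{7}{L + 6} = \frac{7}{6 + L}$)
$-126 + 51 F^{3}{\left(4 \right)} = -126 + 51 \left(\frac{7}{6 + 4}\right)^{3} = -126 + 51 \left(\frac{7}{10}\right)^{3} = -126 + 51 \cdot \frac{343}{1000} = -126 + \frac{17493}{1000} = - \frac{108507}{1000}$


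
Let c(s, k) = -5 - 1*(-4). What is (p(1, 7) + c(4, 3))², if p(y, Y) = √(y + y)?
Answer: (1 - √2)² ≈ 0.17157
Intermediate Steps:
c(s, k) = -1 (c(s, k) = -5 + 4 = -1)
p(y, Y) = √2*√y (p(y, Y) = √(2*y) = √2*√y)
(p(1, 7) + c(4, 3))² = (√2*√1 - 1)² = (√2*1 - 1)² = (√2 - 1)² = (-1 + √2)²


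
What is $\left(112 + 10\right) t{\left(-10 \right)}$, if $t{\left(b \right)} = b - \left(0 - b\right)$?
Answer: $-2440$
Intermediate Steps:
$t{\left(b \right)} = 2 b$ ($t{\left(b \right)} = b - - b = b + b = 2 b$)
$\left(112 + 10\right) t{\left(-10 \right)} = \left(112 + 10\right) 2 \left(-10\right) = 122 \left(-20\right) = -2440$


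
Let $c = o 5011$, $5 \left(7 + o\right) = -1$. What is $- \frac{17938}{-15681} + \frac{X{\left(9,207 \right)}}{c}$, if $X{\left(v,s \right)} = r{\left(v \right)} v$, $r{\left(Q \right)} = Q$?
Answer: $\frac{358843627}{314309964} \approx 1.1417$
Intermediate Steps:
$o = - \frac{36}{5}$ ($o = -7 + \frac{1}{5} \left(-1\right) = -7 - \frac{1}{5} = - \frac{36}{5} \approx -7.2$)
$X{\left(v,s \right)} = v^{2}$ ($X{\left(v,s \right)} = v v = v^{2}$)
$c = - \frac{180396}{5}$ ($c = \left(- \frac{36}{5}\right) 5011 = - \frac{180396}{5} \approx -36079.0$)
$- \frac{17938}{-15681} + \frac{X{\left(9,207 \right)}}{c} = - \frac{17938}{-15681} + \frac{9^{2}}{- \frac{180396}{5}} = \left(-17938\right) \left(- \frac{1}{15681}\right) + 81 \left(- \frac{5}{180396}\right) = \frac{17938}{15681} - \frac{45}{20044} = \frac{358843627}{314309964}$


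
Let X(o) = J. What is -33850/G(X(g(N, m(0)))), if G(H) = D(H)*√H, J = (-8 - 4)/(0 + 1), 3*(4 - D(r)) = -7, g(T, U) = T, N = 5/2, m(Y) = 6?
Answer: 16925*I*√3/19 ≈ 1542.9*I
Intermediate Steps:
N = 5/2 (N = 5*(½) = 5/2 ≈ 2.5000)
D(r) = 19/3 (D(r) = 4 - ⅓*(-7) = 4 + 7/3 = 19/3)
J = -12 (J = -12/1 = -12*1 = -12)
X(o) = -12
G(H) = 19*√H/3
-33850/G(X(g(N, m(0)))) = -33850*(-I*√3/38) = -(-16925)*I*√3/19 = 16925*I*√3/19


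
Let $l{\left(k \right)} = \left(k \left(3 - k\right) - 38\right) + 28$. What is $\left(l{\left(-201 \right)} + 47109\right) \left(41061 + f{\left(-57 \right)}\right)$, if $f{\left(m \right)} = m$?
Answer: $249919380$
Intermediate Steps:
$l{\left(k \right)} = -10 + k \left(3 - k\right)$ ($l{\left(k \right)} = \left(-38 + k \left(3 - k\right)\right) + 28 = -10 + k \left(3 - k\right)$)
$\left(l{\left(-201 \right)} + 47109\right) \left(41061 + f{\left(-57 \right)}\right) = \left(\left(-10 - \left(-201\right)^{2} + 3 \left(-201\right)\right) + 47109\right) \left(41061 - 57\right) = \left(\left(-10 - 40401 - 603\right) + 47109\right) 41004 = \left(-41014 + 47109\right) 41004 = 6095 \cdot 41004 = 249919380$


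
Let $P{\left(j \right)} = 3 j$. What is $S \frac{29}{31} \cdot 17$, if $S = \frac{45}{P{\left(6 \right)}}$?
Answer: $\frac{2465}{62} \approx 39.758$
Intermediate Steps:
$S = \frac{5}{2}$ ($S = \frac{45}{3 \cdot 6} = \frac{45}{18} = 45 \cdot \frac{1}{18} = \frac{5}{2} \approx 2.5$)
$S \frac{29}{31} \cdot 17 = \frac{5 \cdot \frac{29}{31}}{2} \cdot 17 = \frac{5 \cdot 29 \cdot \frac{1}{31}}{2} \cdot 17 = \frac{5}{2} \cdot \frac{29}{31} \cdot 17 = \frac{145}{62} \cdot 17 = \frac{2465}{62}$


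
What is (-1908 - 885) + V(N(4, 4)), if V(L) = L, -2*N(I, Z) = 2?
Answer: -2794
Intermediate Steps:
N(I, Z) = -1 (N(I, Z) = -1/2*2 = -1)
(-1908 - 885) + V(N(4, 4)) = (-1908 - 885) - 1 = -2793 - 1 = -2794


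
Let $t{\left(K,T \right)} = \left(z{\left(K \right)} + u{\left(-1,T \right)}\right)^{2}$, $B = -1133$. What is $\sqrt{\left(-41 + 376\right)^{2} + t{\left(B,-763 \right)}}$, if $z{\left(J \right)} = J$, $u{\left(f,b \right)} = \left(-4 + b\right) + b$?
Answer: $13 \sqrt{42626} \approx 2684.0$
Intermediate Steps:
$u{\left(f,b \right)} = -4 + 2 b$
$t{\left(K,T \right)} = \left(-4 + K + 2 T\right)^{2}$ ($t{\left(K,T \right)} = \left(K + \left(-4 + 2 T\right)\right)^{2} = \left(-4 + K + 2 T\right)^{2}$)
$\sqrt{\left(-41 + 376\right)^{2} + t{\left(B,-763 \right)}} = \sqrt{\left(-41 + 376\right)^{2} + \left(-4 - 1133 + 2 \left(-763\right)\right)^{2}} = \sqrt{335^{2} + \left(-4 - 1133 - 1526\right)^{2}} = \sqrt{112225 + \left(-2663\right)^{2}} = \sqrt{112225 + 7091569} = \sqrt{7203794} = 13 \sqrt{42626}$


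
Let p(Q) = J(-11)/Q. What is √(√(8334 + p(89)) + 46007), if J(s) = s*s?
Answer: √(364421447 + 89*√66024383)/89 ≈ 214.71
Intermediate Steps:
J(s) = s²
p(Q) = 121/Q (p(Q) = (-11)²/Q = 121/Q)
√(√(8334 + p(89)) + 46007) = √(√(8334 + 121/89) + 46007) = √(√(741847/89) + 46007) = √(√66024383/89 + 46007) = √(46007 + √66024383/89)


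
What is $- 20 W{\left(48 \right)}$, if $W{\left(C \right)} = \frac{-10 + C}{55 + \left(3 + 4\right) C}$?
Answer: $- \frac{760}{391} \approx -1.9437$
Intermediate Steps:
$W{\left(C \right)} = \frac{-10 + C}{55 + 7 C}$
$- 20 W{\left(48 \right)} = - 20 \frac{-10 + 48}{55 + 7 \cdot 48} = - 20 \frac{1}{55 + 336} \cdot 38 = - 20 \cdot \frac{1}{391} \cdot 38 = \left(-20\right) \frac{38}{391} = - \frac{760}{391}$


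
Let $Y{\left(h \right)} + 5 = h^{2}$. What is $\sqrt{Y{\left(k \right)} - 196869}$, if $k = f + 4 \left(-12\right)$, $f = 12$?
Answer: $i \sqrt{195578} \approx 442.24 i$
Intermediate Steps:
$k = -36$ ($k = 12 + 4 \left(-12\right) = 12 - 48 = -36$)
$Y{\left(h \right)} = -5 + h^{2}$
$\sqrt{Y{\left(k \right)} - 196869} = \sqrt{\left(-5 + \left(-36\right)^{2}\right) - 196869} = \sqrt{\left(-5 + 1296\right) - 196869} = \sqrt{1291 - 196869} = \sqrt{-195578} = i \sqrt{195578}$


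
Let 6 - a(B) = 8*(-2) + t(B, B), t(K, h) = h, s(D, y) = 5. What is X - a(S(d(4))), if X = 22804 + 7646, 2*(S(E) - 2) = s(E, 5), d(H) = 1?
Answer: 60865/2 ≈ 30433.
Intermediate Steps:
S(E) = 9/2 (S(E) = 2 + (1/2)*5 = 2 + 5/2 = 9/2)
X = 30450
a(B) = 22 - B (a(B) = 6 - (8*(-2) + B) = 6 - (-16 + B) = 6 + (16 - B) = 22 - B)
X - a(S(d(4))) = 30450 - (22 - 1*9/2) = 30450 - (22 - 9/2) = 30450 - 1*35/2 = 30450 - 35/2 = 60865/2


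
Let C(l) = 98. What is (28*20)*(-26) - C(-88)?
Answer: -14658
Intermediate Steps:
(28*20)*(-26) - C(-88) = (28*20)*(-26) - 1*98 = 560*(-26) - 98 = -14560 - 98 = -14658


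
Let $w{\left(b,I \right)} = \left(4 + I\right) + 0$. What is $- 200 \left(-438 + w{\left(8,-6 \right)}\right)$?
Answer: $88000$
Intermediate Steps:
$w{\left(b,I \right)} = 4 + I$
$- 200 \left(-438 + w{\left(8,-6 \right)}\right) = - 200 \left(-438 + \left(4 - 6\right)\right) = - 200 \left(-438 - 2\right) = \left(-200\right) \left(-440\right) = 88000$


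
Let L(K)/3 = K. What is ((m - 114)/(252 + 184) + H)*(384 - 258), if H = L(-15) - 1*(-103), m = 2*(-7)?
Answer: 792540/109 ≈ 7271.0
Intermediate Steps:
L(K) = 3*K
m = -14
H = 58 (H = 3*(-15) - 1*(-103) = -45 + 103 = 58)
((m - 114)/(252 + 184) + H)*(384 - 258) = ((-14 - 114)/(252 + 184) + 58)*(384 - 258) = (-128/436 + 58)*126 = (-128*1/436 + 58)*126 = (-32/109 + 58)*126 = (6290/109)*126 = 792540/109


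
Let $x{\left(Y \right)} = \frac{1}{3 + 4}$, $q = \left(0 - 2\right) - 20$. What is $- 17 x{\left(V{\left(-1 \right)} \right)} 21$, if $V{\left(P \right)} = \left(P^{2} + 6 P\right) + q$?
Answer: $-51$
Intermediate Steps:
$q = -22$ ($q = -2 - 20 = -22$)
$V{\left(P \right)} = -22 + P^{2} + 6 P$ ($V{\left(P \right)} = \left(P^{2} + 6 P\right) - 22 = -22 + P^{2} + 6 P$)
$x{\left(Y \right)} = \frac{1}{7}$
$- 17 x{\left(V{\left(-1 \right)} \right)} 21 = \left(-17\right) \frac{1}{7} \cdot 21 = \left(- \frac{17}{7}\right) 21 = -51$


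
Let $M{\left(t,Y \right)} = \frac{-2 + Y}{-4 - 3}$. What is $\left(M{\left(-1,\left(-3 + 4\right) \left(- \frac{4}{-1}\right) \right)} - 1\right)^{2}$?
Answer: $\frac{81}{49} \approx 1.6531$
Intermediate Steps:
$M{\left(t,Y \right)} = \frac{2}{7} - \frac{Y}{7}$ ($M{\left(t,Y \right)} = \frac{-2 + Y}{-7} = \left(-2 + Y\right) \left(- \frac{1}{7}\right) = \frac{2}{7} - \frac{Y}{7}$)
$\left(M{\left(-1,\left(-3 + 4\right) \left(- \frac{4}{-1}\right) \right)} - 1\right)^{2} = \left(\left(\frac{2}{7} - \frac{\left(-3 + 4\right) \left(- \frac{4}{-1}\right)}{7}\right) - 1\right)^{2} = \left(\left(\frac{2}{7} - \frac{1 \left(\left(-4\right) \left(-1\right)\right)}{7}\right) - 1\right)^{2} = \left(\left(\frac{2}{7} - \frac{1 \cdot 4}{7}\right) - 1\right)^{2} = \left(\left(\frac{2}{7} - \frac{4}{7}\right) - 1\right)^{2} = \left(- \frac{2}{7} - 1\right)^{2} = \left(- \frac{9}{7}\right)^{2} = \frac{81}{49}$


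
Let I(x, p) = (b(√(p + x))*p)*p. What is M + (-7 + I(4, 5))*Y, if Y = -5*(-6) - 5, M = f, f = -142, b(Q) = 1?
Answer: 308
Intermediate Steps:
I(x, p) = p² (I(x, p) = (1*p)*p = p*p = p²)
M = -142
Y = 25 (Y = 30 - 5 = 25)
M + (-7 + I(4, 5))*Y = -142 + (-7 + 5²)*25 = -142 + (-7 + 25)*25 = -142 + 18*25 = -142 + 450 = 308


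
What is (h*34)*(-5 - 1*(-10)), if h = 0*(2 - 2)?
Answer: 0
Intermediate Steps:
h = 0 (h = 0*0 = 0)
(h*34)*(-5 - 1*(-10)) = (0*34)*(-5 - 1*(-10)) = 0*(-5 + 10) = 0*5 = 0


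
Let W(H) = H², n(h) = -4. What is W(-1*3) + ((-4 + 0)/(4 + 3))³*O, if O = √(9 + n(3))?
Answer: 9 - 64*√5/343 ≈ 8.5828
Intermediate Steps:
O = √5 (O = √(9 - 4) = √5 ≈ 2.2361)
W(-1*3) + ((-4 + 0)/(4 + 3))³*O = (-1*3)² + ((-4 + 0)/(4 + 3))³*√5 = (-3)² + (-4/7)³*√5 = 9 + ((⅐)*(-4))³*√5 = 9 + (-4/7)³*√5 = 9 - 64*√5/343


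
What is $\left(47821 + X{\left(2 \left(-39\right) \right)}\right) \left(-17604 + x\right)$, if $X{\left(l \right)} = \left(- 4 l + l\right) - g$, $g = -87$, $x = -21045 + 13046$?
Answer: $-1232579626$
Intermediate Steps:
$x = -7999$
$X{\left(l \right)} = 87 - 3 l$ ($X{\left(l \right)} = \left(- 4 l + l\right) - -87 = - 3 l + 87 = 87 - 3 l$)
$\left(47821 + X{\left(2 \left(-39\right) \right)}\right) \left(-17604 + x\right) = \left(47821 - \left(-87 + 3 \cdot 2 \left(-39\right)\right)\right) \left(-17604 - 7999\right) = \left(47821 + \left(87 - -234\right)\right) \left(-25603\right) = \left(47821 + \left(87 + 234\right)\right) \left(-25603\right) = \left(47821 + 321\right) \left(-25603\right) = 48142 \left(-25603\right) = -1232579626$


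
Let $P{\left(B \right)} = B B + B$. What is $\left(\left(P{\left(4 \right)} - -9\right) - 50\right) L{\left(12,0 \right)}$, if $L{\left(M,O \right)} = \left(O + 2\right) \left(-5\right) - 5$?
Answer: $315$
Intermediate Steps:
$P{\left(B \right)} = B + B^{2}$ ($P{\left(B \right)} = B^{2} + B = B + B^{2}$)
$L{\left(M,O \right)} = -15 - 5 O$ ($L{\left(M,O \right)} = \left(2 + O\right) \left(-5\right) - 5 = \left(-10 - 5 O\right) - 5 = -15 - 5 O$)
$\left(\left(P{\left(4 \right)} - -9\right) - 50\right) L{\left(12,0 \right)} = \left(\left(4 \left(1 + 4\right) - -9\right) - 50\right) \left(-15 - 0\right) = \left(\left(4 \cdot 5 + 9\right) - 50\right) \left(-15 + 0\right) = \left(\left(20 + 9\right) - 50\right) \left(-15\right) = \left(29 - 50\right) \left(-15\right) = \left(-21\right) \left(-15\right) = 315$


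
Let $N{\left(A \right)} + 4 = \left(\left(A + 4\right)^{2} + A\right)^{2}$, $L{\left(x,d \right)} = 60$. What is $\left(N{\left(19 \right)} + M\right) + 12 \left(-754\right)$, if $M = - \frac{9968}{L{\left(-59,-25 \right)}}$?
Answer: $\frac{4366288}{15} \approx 2.9109 \cdot 10^{5}$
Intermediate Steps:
$M = - \frac{2492}{15}$ ($M = - \frac{9968}{60} = \left(-9968\right) \frac{1}{60} = - \frac{2492}{15} \approx -166.13$)
$N{\left(A \right)} = -4 + \left(A + \left(4 + A\right)^{2}\right)^{2}$ ($N{\left(A \right)} = -4 + \left(\left(A + 4\right)^{2} + A\right)^{2} = -4 + \left(\left(4 + A\right)^{2} + A\right)^{2} = -4 + \left(A + \left(4 + A\right)^{2}\right)^{2}$)
$\left(N{\left(19 \right)} + M\right) + 12 \left(-754\right) = \left(\left(-4 + \left(19 + \left(4 + 19\right)^{2}\right)^{2}\right) - \frac{2492}{15}\right) + 12 \left(-754\right) = \left(\left(-4 + \left(19 + 23^{2}\right)^{2}\right) - \frac{2492}{15}\right) - 9048 = \left(\left(-4 + \left(19 + 529\right)^{2}\right) - \frac{2492}{15}\right) - 9048 = \left(\left(-4 + 548^{2}\right) - \frac{2492}{15}\right) - 9048 = \left(\left(-4 + 300304\right) - \frac{2492}{15}\right) - 9048 = \left(300300 - \frac{2492}{15}\right) - 9048 = \frac{4502008}{15} - 9048 = \frac{4366288}{15}$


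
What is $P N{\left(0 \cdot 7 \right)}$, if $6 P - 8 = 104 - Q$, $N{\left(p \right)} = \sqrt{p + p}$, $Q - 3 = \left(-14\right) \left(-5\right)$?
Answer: $0$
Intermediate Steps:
$Q = 73$ ($Q = 3 - -70 = 3 + 70 = 73$)
$N{\left(p \right)} = \sqrt{2} \sqrt{p}$ ($N{\left(p \right)} = \sqrt{2 p} = \sqrt{2} \sqrt{p}$)
$P = \frac{13}{2}$ ($P = \frac{4}{3} + \frac{104 - 73}{6} = \frac{4}{3} + \frac{1}{6} \cdot 31 = \frac{4}{3} + \frac{31}{6} = \frac{13}{2} \approx 6.5$)
$P N{\left(0 \cdot 7 \right)} = \frac{13 \sqrt{2} \sqrt{0 \cdot 7}}{2} = \frac{13 \sqrt{2} \sqrt{0}}{2} = \frac{13 \sqrt{2} \cdot 0}{2} = \frac{13}{2} \cdot 0 = 0$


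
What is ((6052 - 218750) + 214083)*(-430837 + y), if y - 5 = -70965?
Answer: -694988845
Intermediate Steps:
y = -70960 (y = 5 - 70965 = -70960)
((6052 - 218750) + 214083)*(-430837 + y) = ((6052 - 218750) + 214083)*(-430837 - 70960) = (-212698 + 214083)*(-501797) = 1385*(-501797) = -694988845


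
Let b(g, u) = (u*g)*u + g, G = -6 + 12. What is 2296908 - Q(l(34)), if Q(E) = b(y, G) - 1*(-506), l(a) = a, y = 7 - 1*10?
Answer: 2296513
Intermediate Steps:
y = -3 (y = 7 - 10 = -3)
G = 6
b(g, u) = g + g*u² (b(g, u) = (g*u)*u + g = g*u² + g = g + g*u²)
Q(E) = 395 (Q(E) = -3*(1 + 6²) - 1*(-506) = -3*(1 + 36) + 506 = -3*37 + 506 = -111 + 506 = 395)
2296908 - Q(l(34)) = 2296908 - 1*395 = 2296908 - 395 = 2296513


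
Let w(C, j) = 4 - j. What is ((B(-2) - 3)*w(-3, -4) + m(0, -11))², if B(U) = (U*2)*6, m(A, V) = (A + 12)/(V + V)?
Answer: 5673924/121 ≈ 46892.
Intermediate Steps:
m(A, V) = (12 + A)/(2*V) (m(A, V) = (12 + A)/((2*V)) = (12 + A)*(1/(2*V)) = (12 + A)/(2*V))
B(U) = 12*U (B(U) = (2*U)*6 = 12*U)
((B(-2) - 3)*w(-3, -4) + m(0, -11))² = ((12*(-2) - 3)*(4 - 1*(-4)) + (½)*(12 + 0)/(-11))² = ((-24 - 3)*(4 + 4) + (½)*(-1/11)*12)² = (-27*8 - 6/11)² = (-216 - 6/11)² = (-2382/11)² = 5673924/121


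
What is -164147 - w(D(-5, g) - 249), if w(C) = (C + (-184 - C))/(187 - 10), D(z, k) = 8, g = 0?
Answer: -29053835/177 ≈ -1.6415e+5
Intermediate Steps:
w(C) = -184/177
-164147 - w(D(-5, g) - 249) = -164147 - 1*(-184/177) = -164147 + 184/177 = -29053835/177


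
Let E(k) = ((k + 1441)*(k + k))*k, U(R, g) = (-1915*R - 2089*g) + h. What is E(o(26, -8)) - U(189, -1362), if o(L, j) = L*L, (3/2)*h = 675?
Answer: 1932352651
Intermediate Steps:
h = 450 (h = (2/3)*675 = 450)
U(R, g) = 450 - 2089*g - 1915*R (U(R, g) = (-1915*R - 2089*g) + 450 = (-2089*g - 1915*R) + 450 = 450 - 2089*g - 1915*R)
o(L, j) = L**2
E(k) = 2*k**2*(1441 + k) (E(k) = ((1441 + k)*(2*k))*k = (2*k*(1441 + k))*k = 2*k**2*(1441 + k))
E(o(26, -8)) - U(189, -1362) = 2*(26**2)**2*(1441 + 26**2) - (450 - 2089*(-1362) - 1915*189) = 2*676**2*(1441 + 676) - (450 + 2845218 - 361935) = 2*456976*2117 - 1*2483733 = 1934836384 - 2483733 = 1932352651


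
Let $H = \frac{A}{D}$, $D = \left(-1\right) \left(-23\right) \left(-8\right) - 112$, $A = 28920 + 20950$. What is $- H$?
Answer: $\frac{24935}{148} \approx 168.48$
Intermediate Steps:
$A = 49870$
$D = -296$ ($D = 23 \left(-8\right) - 112 = -184 - 112 = -296$)
$H = - \frac{24935}{148}$ ($H = \frac{49870}{-296} = 49870 \left(- \frac{1}{296}\right) = - \frac{24935}{148} \approx -168.48$)
$- H = \left(-1\right) \left(- \frac{24935}{148}\right) = \frac{24935}{148}$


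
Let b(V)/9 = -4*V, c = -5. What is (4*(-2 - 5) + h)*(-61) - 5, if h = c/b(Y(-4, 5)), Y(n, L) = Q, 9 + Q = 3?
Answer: 368153/216 ≈ 1704.4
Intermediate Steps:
Q = -6 (Q = -9 + 3 = -6)
Y(n, L) = -6
b(V) = -36*V (b(V) = 9*(-4*V) = -36*V)
h = -5/216 (h = -5/((-36*(-6))) = -5/216 ≈ -0.023148)
(4*(-2 - 5) + h)*(-61) - 5 = (4*(-2 - 5) - 5/216)*(-61) - 5 = (4*(-7) - 5/216)*(-61) - 5 = (-28 - 5/216)*(-61) - 5 = -6053/216*(-61) - 5 = 369233/216 - 5 = 368153/216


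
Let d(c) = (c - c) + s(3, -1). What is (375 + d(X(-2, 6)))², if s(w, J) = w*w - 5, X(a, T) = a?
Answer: 143641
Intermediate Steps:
s(w, J) = -5 + w² (s(w, J) = w² - 5 = -5 + w²)
d(c) = 4 (d(c) = (c - c) + (-5 + 3²) = 0 + (-5 + 9) = 0 + 4 = 4)
(375 + d(X(-2, 6)))² = (375 + 4)² = 379² = 143641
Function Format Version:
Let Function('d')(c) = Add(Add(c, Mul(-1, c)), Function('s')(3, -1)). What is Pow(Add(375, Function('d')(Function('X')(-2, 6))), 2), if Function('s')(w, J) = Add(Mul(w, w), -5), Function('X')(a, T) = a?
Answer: 143641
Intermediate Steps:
Function('s')(w, J) = Add(-5, Pow(w, 2)) (Function('s')(w, J) = Add(Pow(w, 2), -5) = Add(-5, Pow(w, 2)))
Function('d')(c) = 4 (Function('d')(c) = Add(Add(c, Mul(-1, c)), Add(-5, Pow(3, 2))) = Add(0, Add(-5, 9)) = Add(0, 4) = 4)
Pow(Add(375, Function('d')(Function('X')(-2, 6))), 2) = Pow(Add(375, 4), 2) = Pow(379, 2) = 143641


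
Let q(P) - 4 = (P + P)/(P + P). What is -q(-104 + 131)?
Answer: -5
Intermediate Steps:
q(P) = 5 (q(P) = 4 + (P + P)/(P + P) = 4 + (2*P)/((2*P)) = 4 + (2*P)*(1/(2*P)) = 4 + 1 = 5)
-q(-104 + 131) = -1*5 = -5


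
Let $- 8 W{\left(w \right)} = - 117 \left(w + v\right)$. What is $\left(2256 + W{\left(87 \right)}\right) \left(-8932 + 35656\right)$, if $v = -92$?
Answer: $\frac{116670303}{2} \approx 5.8335 \cdot 10^{7}$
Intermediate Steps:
$W{\left(w \right)} = - \frac{2691}{2} + \frac{117 w}{8}$ ($W{\left(w \right)} = - \frac{\left(-117\right) \left(w - 92\right)}{8} = - \frac{\left(-117\right) \left(-92 + w\right)}{8} = - \frac{10764 - 117 w}{8} = - \frac{2691}{2} + \frac{117 w}{8}$)
$\left(2256 + W{\left(87 \right)}\right) \left(-8932 + 35656\right) = \left(2256 + \left(- \frac{2691}{2} + \frac{117}{8} \cdot 87\right)\right) \left(-8932 + 35656\right) = \left(2256 + \left(- \frac{2691}{2} + \frac{10179}{8}\right)\right) 26724 = \left(2256 - \frac{585}{8}\right) 26724 = \frac{17463}{8} \cdot 26724 = \frac{116670303}{2}$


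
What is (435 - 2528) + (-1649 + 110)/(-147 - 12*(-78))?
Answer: -550972/263 ≈ -2094.9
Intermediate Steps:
(435 - 2528) + (-1649 + 110)/(-147 - 12*(-78)) = -2093 - 1539/(-147 + 936) = -2093 - 1539/789 = -2093 - 1539*1/789 = -2093 - 513/263 = -550972/263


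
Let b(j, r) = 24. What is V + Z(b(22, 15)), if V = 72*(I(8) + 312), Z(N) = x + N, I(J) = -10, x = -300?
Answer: 21468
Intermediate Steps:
Z(N) = -300 + N
V = 21744 (V = 72*(-10 + 312) = 72*302 = 21744)
V + Z(b(22, 15)) = 21744 + (-300 + 24) = 21744 - 276 = 21468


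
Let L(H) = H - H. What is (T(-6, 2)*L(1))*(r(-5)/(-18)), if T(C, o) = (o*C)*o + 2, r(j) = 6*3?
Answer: 0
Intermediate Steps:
r(j) = 18
T(C, o) = 2 + C*o² (T(C, o) = (C*o)*o + 2 = C*o² + 2 = 2 + C*o²)
L(H) = 0
(T(-6, 2)*L(1))*(r(-5)/(-18)) = ((2 - 6*2²)*0)*(18/(-18)) = ((2 - 6*4)*0)*(18*(-1/18)) = ((2 - 24)*0)*(-1) = -22*0*(-1) = 0*(-1) = 0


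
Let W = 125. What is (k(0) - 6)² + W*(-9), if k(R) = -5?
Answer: -1004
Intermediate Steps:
(k(0) - 6)² + W*(-9) = (-5 - 6)² + 125*(-9) = (-11)² - 1125 = 121 - 1125 = -1004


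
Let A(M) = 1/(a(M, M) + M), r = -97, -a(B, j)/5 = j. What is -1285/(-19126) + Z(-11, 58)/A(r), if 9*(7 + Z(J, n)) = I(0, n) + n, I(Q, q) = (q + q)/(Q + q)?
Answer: -7417033/57378 ≈ -129.27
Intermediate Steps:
a(B, j) = -5*j
I(Q, q) = 2*q/(Q + q) (I(Q, q) = (2*q)/(Q + q) = 2*q/(Q + q))
Z(J, n) = -61/9 + n/9 (Z(J, n) = -7 + (2*n/(0 + n) + n)/9 = -7 + (2*n/n + n)/9 = -7 + (2 + n)/9 = -7 + (2/9 + n/9) = -61/9 + n/9)
A(M) = -1/(4*M) (A(M) = 1/(-5*M + M) = 1/(-4*M) = -1/(4*M))
-1285/(-19126) + Z(-11, 58)/A(r) = -1285/(-19126) + (-61/9 + (1/9)*58)/((-1/4/(-97))) = -1285*(-1/19126) + (-61/9 + 58/9)/((-1/4*(-1/97))) = 1285/19126 - 1/(3*1/388) = 1285/19126 - 1/3*388 = 1285/19126 - 388/3 = -7417033/57378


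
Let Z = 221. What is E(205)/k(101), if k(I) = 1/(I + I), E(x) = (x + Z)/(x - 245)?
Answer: -21513/10 ≈ -2151.3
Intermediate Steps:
E(x) = (221 + x)/(-245 + x) (E(x) = (x + 221)/(x - 245) = (221 + x)/(-245 + x))
k(I) = 1/(2*I)
E(205)/k(101) = ((221 + 205)/(-245 + 205))/(((½)/101)) = (426/(-40))/(((½)*(1/101))) = (-1/40*426)/(1/202) = -213/20*202 = -21513/10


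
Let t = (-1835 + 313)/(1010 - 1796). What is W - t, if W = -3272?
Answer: -1286657/393 ≈ -3273.9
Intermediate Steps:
t = 761/393 (t = -1522/(-786) = -1522*(-1/786) = 761/393 ≈ 1.9364)
W - t = -3272 - 1*761/393 = -3272 - 761/393 = -1286657/393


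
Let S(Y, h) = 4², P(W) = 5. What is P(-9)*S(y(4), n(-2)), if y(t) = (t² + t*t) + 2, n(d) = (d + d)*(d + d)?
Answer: 80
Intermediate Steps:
n(d) = 4*d² (n(d) = (2*d)*(2*d) = 4*d²)
y(t) = 2 + 2*t² (y(t) = (t² + t²) + 2 = 2*t² + 2 = 2 + 2*t²)
S(Y, h) = 16
P(-9)*S(y(4), n(-2)) = 5*16 = 80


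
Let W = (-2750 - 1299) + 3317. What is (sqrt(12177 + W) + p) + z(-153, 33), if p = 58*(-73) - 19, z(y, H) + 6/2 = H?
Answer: -4223 + sqrt(11445) ≈ -4116.0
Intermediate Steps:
z(y, H) = -3 + H
p = -4253 (p = -4234 - 19 = -4253)
W = -732 (W = -4049 + 3317 = -732)
(sqrt(12177 + W) + p) + z(-153, 33) = (sqrt(12177 - 732) - 4253) + (-3 + 33) = (sqrt(11445) - 4253) + 30 = (-4253 + sqrt(11445)) + 30 = -4223 + sqrt(11445)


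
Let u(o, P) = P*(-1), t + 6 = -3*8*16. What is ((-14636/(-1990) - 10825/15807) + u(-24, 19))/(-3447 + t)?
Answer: 193926584/60348201705 ≈ 0.0032135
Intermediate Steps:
t = -390 (t = -6 - 3*8*16 = -6 - 24*16 = -6 - 384 = -390)
u(o, P) = -P
((-14636/(-1990) - 10825/15807) + u(-24, 19))/(-3447 + t) = ((-14636/(-1990) - 10825/15807) - 1*19)/(-3447 - 390) = ((-14636*(-1/1990) - 10825*1/15807) - 19)/(-3837) = ((7318/995 - 10825/15807) - 19)*(-1/3837) = (104904751/15727965 - 19)*(-1/3837) = -193926584/15727965*(-1/3837) = 193926584/60348201705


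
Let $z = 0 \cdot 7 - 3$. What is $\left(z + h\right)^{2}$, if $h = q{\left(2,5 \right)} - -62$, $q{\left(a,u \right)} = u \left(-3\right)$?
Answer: $1936$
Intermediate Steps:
$q{\left(a,u \right)} = - 3 u$
$z = -3$ ($z = 0 - 3 = -3$)
$h = 47$ ($h = \left(-3\right) 5 - -62 = -15 + 62 = 47$)
$\left(z + h\right)^{2} = \left(-3 + 47\right)^{2} = 44^{2} = 1936$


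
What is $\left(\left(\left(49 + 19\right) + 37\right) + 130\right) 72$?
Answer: $16920$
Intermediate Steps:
$\left(\left(\left(49 + 19\right) + 37\right) + 130\right) 72 = \left(\left(68 + 37\right) + 130\right) 72 = \left(105 + 130\right) 72 = 235 \cdot 72 = 16920$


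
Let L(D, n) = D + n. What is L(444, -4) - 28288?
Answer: -27848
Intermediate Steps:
L(444, -4) - 28288 = (444 - 4) - 28288 = 440 - 28288 = -27848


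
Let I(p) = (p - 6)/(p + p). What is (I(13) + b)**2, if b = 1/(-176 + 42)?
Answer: 51984/758641 ≈ 0.068523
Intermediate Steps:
I(p) = (-6 + p)/(2*p) (I(p) = (-6 + p)/((2*p)) = (-6 + p)*(1/(2*p)) = (-6 + p)/(2*p))
b = -1/134 (b = 1/(-134) = -1/134 ≈ -0.0074627)
(I(13) + b)**2 = ((1/2)*(-6 + 13)/13 - 1/134)**2 = ((1/2)*(1/13)*7 - 1/134)**2 = (7/26 - 1/134)**2 = (228/871)**2 = 51984/758641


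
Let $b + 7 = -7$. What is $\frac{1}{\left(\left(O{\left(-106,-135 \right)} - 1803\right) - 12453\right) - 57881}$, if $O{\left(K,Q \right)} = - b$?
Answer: $- \frac{1}{72123} \approx -1.3865 \cdot 10^{-5}$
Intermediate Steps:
$b = -14$ ($b = -7 - 7 = -14$)
$O{\left(K,Q \right)} = 14$ ($O{\left(K,Q \right)} = \left(-1\right) \left(-14\right) = 14$)
$\frac{1}{\left(\left(O{\left(-106,-135 \right)} - 1803\right) - 12453\right) - 57881} = \frac{1}{\left(\left(14 - 1803\right) - 12453\right) - 57881} = \frac{1}{\left(-1789 - 12453\right) - 57881} = \frac{1}{-14242 - 57881} = \frac{1}{-72123} = - \frac{1}{72123}$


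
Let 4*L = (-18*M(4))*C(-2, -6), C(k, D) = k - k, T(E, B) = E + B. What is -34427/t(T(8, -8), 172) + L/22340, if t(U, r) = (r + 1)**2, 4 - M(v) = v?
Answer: -199/173 ≈ -1.1503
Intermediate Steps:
M(v) = 4 - v
T(E, B) = B + E
C(k, D) = 0
L = 0 (L = (-18*(4 - 1*4)*0)/4 = (-18*(4 - 4)*0)/4 = (-18*0*0)/4 = (0*0)/4 = (1/4)*0 = 0)
t(U, r) = (1 + r)**2
-34427/t(T(8, -8), 172) + L/22340 = -34427/(1 + 172)**2 + 0/22340 = -34427/(173**2) + 0*(1/22340) = -34427/29929 + 0 = -34427*1/29929 + 0 = -199/173 + 0 = -199/173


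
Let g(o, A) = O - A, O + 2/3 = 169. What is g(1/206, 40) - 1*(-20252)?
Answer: 61141/3 ≈ 20380.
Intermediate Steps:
O = 505/3 (O = -2/3 + 169 = 505/3 ≈ 168.33)
g(o, A) = 505/3 - A
g(1/206, 40) - 1*(-20252) = (505/3 - 1*40) - 1*(-20252) = (505/3 - 40) + 20252 = 385/3 + 20252 = 61141/3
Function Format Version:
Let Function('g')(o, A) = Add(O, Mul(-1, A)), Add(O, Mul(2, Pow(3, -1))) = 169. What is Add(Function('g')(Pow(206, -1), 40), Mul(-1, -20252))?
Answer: Rational(61141, 3) ≈ 20380.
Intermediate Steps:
O = Rational(505, 3) (O = Add(Rational(-2, 3), 169) = Rational(505, 3) ≈ 168.33)
Function('g')(o, A) = Add(Rational(505, 3), Mul(-1, A))
Add(Function('g')(Pow(206, -1), 40), Mul(-1, -20252)) = Add(Add(Rational(505, 3), Mul(-1, 40)), Mul(-1, -20252)) = Add(Add(Rational(505, 3), -40), 20252) = Add(Rational(385, 3), 20252) = Rational(61141, 3)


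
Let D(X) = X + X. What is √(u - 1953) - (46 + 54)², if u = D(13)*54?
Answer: -10000 + 3*I*√61 ≈ -10000.0 + 23.431*I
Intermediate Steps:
D(X) = 2*X
u = 1404 (u = (2*13)*54 = 26*54 = 1404)
√(u - 1953) - (46 + 54)² = √(1404 - 1953) - (46 + 54)² = √(-549) - 1*100² = 3*I*√61 - 1*10000 = 3*I*√61 - 10000 = -10000 + 3*I*√61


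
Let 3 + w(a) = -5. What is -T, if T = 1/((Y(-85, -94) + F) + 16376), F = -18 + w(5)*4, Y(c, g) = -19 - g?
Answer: -1/16401 ≈ -6.0972e-5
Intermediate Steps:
w(a) = -8 (w(a) = -3 - 5 = -8)
F = -50 (F = -18 - 8*4 = -18 - 32 = -50)
T = 1/16401 (T = 1/(((-19 - 1*(-94)) - 50) + 16376) = 1/(((-19 + 94) - 50) + 16376) = 1/((75 - 50) + 16376) = 1/(25 + 16376) = 1/16401 ≈ 6.0972e-5)
-T = -1*1/16401 = -1/16401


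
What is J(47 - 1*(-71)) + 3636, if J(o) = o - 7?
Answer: 3747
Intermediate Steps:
J(o) = -7 + o
J(47 - 1*(-71)) + 3636 = (-7 + (47 - 1*(-71))) + 3636 = (-7 + (47 + 71)) + 3636 = (-7 + 118) + 3636 = 111 + 3636 = 3747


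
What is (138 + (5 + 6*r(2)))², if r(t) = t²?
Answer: 27889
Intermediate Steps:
(138 + (5 + 6*r(2)))² = (138 + (5 + 6*2²))² = (138 + (5 + 6*4))² = (138 + (5 + 24))² = (138 + 29)² = 167² = 27889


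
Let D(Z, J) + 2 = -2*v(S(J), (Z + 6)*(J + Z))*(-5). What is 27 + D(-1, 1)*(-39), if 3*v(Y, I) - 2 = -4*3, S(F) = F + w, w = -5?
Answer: 1405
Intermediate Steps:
S(F) = -5 + F (S(F) = F - 5 = -5 + F)
v(Y, I) = -10/3 (v(Y, I) = ⅔ + (-4*3)/3 = ⅔ + (⅓)*(-12) = ⅔ - 4 = -10/3)
D(Z, J) = -106/3 (D(Z, J) = -2 - 2*(-10/3)*(-5) = -2 + (20/3)*(-5) = -2 - 100/3 = -106/3)
27 + D(-1, 1)*(-39) = 27 - 106/3*(-39) = 27 + 1378 = 1405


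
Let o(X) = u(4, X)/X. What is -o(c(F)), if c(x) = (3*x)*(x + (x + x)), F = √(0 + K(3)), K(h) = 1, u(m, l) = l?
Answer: -1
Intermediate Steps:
F = 1 (F = √(0 + 1) = √1 = 1)
c(x) = 9*x² (c(x) = (3*x)*(x + 2*x) = (3*x)*(3*x) = 9*x²)
o(X) = 1 (o(X) = X/X = 1)
-o(c(F)) = -1*1 = -1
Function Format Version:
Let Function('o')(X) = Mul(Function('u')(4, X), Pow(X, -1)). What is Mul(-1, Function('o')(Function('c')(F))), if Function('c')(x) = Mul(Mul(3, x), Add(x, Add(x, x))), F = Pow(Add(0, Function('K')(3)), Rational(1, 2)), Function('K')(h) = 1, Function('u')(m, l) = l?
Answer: -1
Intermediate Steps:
F = 1 (F = Pow(Add(0, 1), Rational(1, 2)) = Pow(1, Rational(1, 2)) = 1)
Function('c')(x) = Mul(9, Pow(x, 2)) (Function('c')(x) = Mul(Mul(3, x), Add(x, Mul(2, x))) = Mul(Mul(3, x), Mul(3, x)) = Mul(9, Pow(x, 2)))
Function('o')(X) = 1 (Function('o')(X) = Mul(X, Pow(X, -1)) = 1)
Mul(-1, Function('o')(Function('c')(F))) = Mul(-1, 1) = -1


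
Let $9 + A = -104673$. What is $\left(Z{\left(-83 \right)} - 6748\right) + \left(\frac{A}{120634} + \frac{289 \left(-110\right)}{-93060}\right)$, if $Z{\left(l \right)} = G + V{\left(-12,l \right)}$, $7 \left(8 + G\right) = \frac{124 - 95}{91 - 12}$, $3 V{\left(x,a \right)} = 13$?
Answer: $- \frac{190535844944401}{28218584646} \approx -6752.1$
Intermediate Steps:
$A = -104682$ ($A = -9 - 104673 = -104682$)
$V{\left(x,a \right)} = \frac{13}{3}$ ($V{\left(x,a \right)} = \frac{1}{3} \cdot 13 = \frac{13}{3}$)
$G = - \frac{4395}{553}$ ($G = -8 + \frac{\left(124 - 95\right) \frac{1}{91 - 12}}{7} = -8 + \frac{29 \cdot \frac{1}{79}}{7} = -8 + \frac{1}{7} \cdot \frac{29}{79} = -8 + \frac{29}{553} = - \frac{4395}{553} \approx -7.9476$)
$Z{\left(l \right)} = - \frac{5996}{1659}$ ($Z{\left(l \right)} = - \frac{4395}{553} + \frac{13}{3} = - \frac{5996}{1659}$)
$\left(Z{\left(-83 \right)} - 6748\right) + \left(\frac{A}{120634} + \frac{289 \left(-110\right)}{-93060}\right) = \left(- \frac{5996}{1659} - 6748\right) - \left(\frac{52341}{60317} - \frac{289 \left(-110\right)}{-93060}\right) = - \frac{11200928}{1659} - \frac{26848873}{51028182} = - \frac{190535844944401}{28218584646}$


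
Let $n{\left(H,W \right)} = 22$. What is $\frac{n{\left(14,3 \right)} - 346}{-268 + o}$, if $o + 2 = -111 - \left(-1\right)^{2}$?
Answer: $\frac{162}{191} \approx 0.84817$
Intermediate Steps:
$o = -114$ ($o = -2 - 112 = -114$)
$\frac{n{\left(14,3 \right)} - 346}{-268 + o} = \frac{22 - 346}{-268 - 114} = - \frac{324}{-382} = \left(-324\right) \left(- \frac{1}{382}\right) = \frac{162}{191}$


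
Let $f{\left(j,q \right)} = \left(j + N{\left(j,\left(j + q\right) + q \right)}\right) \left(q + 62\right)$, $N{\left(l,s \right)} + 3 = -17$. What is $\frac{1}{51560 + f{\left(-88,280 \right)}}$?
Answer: $\frac{1}{14624} \approx 6.8381 \cdot 10^{-5}$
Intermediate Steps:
$N{\left(l,s \right)} = -20$ ($N{\left(l,s \right)} = -3 - 17 = -20$)
$f{\left(j,q \right)} = \left(-20 + j\right) \left(62 + q\right)$ ($f{\left(j,q \right)} = \left(j - 20\right) \left(q + 62\right) = \left(-20 + j\right) \left(62 + q\right)$)
$\frac{1}{51560 + f{\left(-88,280 \right)}} = \frac{1}{51560 - 36936} = \frac{1}{14624}$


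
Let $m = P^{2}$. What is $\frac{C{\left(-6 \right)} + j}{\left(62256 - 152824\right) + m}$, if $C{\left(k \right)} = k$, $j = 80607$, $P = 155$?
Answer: $- \frac{26867}{22181} \approx -1.2113$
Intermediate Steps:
$m = 24025$ ($m = 155^{2} = 24025$)
$\frac{C{\left(-6 \right)} + j}{\left(62256 - 152824\right) + m} = \frac{-6 + 80607}{\left(62256 - 152824\right) + 24025} = \frac{80601}{-90568 + 24025} = \frac{80601}{-66543} = 80601 \left(- \frac{1}{66543}\right) = - \frac{26867}{22181}$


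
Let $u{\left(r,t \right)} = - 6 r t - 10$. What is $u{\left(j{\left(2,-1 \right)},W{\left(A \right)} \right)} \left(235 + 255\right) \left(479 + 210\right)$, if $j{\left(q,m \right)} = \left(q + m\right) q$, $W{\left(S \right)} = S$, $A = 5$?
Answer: $-23632700$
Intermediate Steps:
$j{\left(q,m \right)} = q \left(m + q\right)$ ($j{\left(q,m \right)} = \left(m + q\right) q = q \left(m + q\right)$)
$u{\left(r,t \right)} = -10 - 6 r t$ ($u{\left(r,t \right)} = - 6 r t - 10 = -10 - 6 r t$)
$u{\left(j{\left(2,-1 \right)},W{\left(A \right)} \right)} \left(235 + 255\right) \left(479 + 210\right) = \left(-10 - 6 \cdot 2 \left(-1 + 2\right) 5\right) \left(235 + 255\right) \left(479 + 210\right) = \left(-10 - 6 \cdot 2 \cdot 1 \cdot 5\right) 490 \cdot 689 = \left(-10 - 12 \cdot 5\right) 337610 = \left(-10 - 60\right) 337610 = \left(-70\right) 337610 = -23632700$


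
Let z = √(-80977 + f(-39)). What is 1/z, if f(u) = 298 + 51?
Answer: -I*√20157/40314 ≈ -0.0035217*I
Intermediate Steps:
f(u) = 349
z = 2*I*√20157 (z = √(-80977 + 349) = √(-80628) = 2*I*√20157 ≈ 283.95*I)
1/z = 1/(2*I*√20157) = -I*√20157/40314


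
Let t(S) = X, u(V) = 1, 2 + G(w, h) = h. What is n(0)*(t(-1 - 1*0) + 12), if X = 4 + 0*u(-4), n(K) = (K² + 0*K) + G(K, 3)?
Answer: 16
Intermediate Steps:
G(w, h) = -2 + h
n(K) = 1 + K² (n(K) = (K² + 0*K) + (-2 + 3) = (K² + 0) + 1 = K² + 1 = 1 + K²)
X = 4 (X = 4 + 0*1 = 4 + 0 = 4)
t(S) = 4
n(0)*(t(-1 - 1*0) + 12) = (1 + 0²)*(4 + 12) = (1 + 0)*16 = 1*16 = 16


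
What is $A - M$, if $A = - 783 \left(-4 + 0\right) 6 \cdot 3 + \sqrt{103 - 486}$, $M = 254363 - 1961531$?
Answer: $1763544 + i \sqrt{383} \approx 1.7635 \cdot 10^{6} + 19.57 i$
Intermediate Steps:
$M = -1707168$ ($M = 254363 - 1961531 = -1707168$)
$A = 56376 + i \sqrt{383}$ ($A = - 783 \left(-4\right) 6 \cdot 3 + \sqrt{-383} = - 783 \left(\left(-24\right) 3\right) + i \sqrt{383} = \left(-783\right) \left(-72\right) + i \sqrt{383} = 56376 + i \sqrt{383} \approx 56376.0 + 19.57 i$)
$A - M = \left(56376 + i \sqrt{383}\right) - -1707168 = \left(56376 + i \sqrt{383}\right) + 1707168 = 1763544 + i \sqrt{383}$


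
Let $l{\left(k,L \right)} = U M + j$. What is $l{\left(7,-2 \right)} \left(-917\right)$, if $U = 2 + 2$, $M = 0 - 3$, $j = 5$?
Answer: $6419$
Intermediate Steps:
$M = -3$ ($M = 0 - 3 = -3$)
$U = 4$
$l{\left(k,L \right)} = -7$ ($l{\left(k,L \right)} = 4 \left(-3\right) + 5 = -12 + 5 = -7$)
$l{\left(7,-2 \right)} \left(-917\right) = \left(-7\right) \left(-917\right) = 6419$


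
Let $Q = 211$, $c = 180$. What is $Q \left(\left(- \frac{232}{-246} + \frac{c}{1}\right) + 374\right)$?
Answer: $\frac{14402438}{123} \approx 1.1709 \cdot 10^{5}$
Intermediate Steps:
$Q \left(\left(- \frac{232}{-246} + \frac{c}{1}\right) + 374\right) = 211 \left(\left(- \frac{232}{-246} + \frac{180}{1}\right) + 374\right) = 211 \left(\left(\left(-232\right) \left(- \frac{1}{246}\right) + 180 \cdot 1\right) + 374\right) = 211 \left(\left(\frac{116}{123} + 180\right) + 374\right) = 211 \left(\frac{22256}{123} + 374\right) = 211 \cdot \frac{68258}{123} = \frac{14402438}{123}$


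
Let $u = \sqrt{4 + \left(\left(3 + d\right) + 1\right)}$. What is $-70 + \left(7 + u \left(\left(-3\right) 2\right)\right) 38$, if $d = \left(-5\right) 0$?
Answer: $196 - 456 \sqrt{2} \approx -448.88$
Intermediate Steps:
$d = 0$
$u = 2 \sqrt{2}$ ($u = \sqrt{4 + \left(\left(3 + 0\right) + 1\right)} = \sqrt{4 + \left(3 + 1\right)} = \sqrt{4 + 4} = \sqrt{8} = 2 \sqrt{2} \approx 2.8284$)
$-70 + \left(7 + u \left(\left(-3\right) 2\right)\right) 38 = -70 + \left(7 + 2 \sqrt{2} \left(\left(-3\right) 2\right)\right) 38 = -70 + \left(7 + 2 \sqrt{2} \left(-6\right)\right) 38 = -70 + \left(7 - 12 \sqrt{2}\right) 38 = -70 + \left(266 - 456 \sqrt{2}\right) = 196 - 456 \sqrt{2}$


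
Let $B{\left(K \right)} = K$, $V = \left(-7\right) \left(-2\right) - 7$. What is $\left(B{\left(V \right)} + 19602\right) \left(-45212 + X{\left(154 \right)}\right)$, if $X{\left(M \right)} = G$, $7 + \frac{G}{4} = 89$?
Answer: $-880130356$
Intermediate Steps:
$V = 7$ ($V = 14 - 7 = 7$)
$G = 328$ ($G = -28 + 4 \cdot 89 = -28 + 356 = 328$)
$X{\left(M \right)} = 328$
$\left(B{\left(V \right)} + 19602\right) \left(-45212 + X{\left(154 \right)}\right) = \left(7 + 19602\right) \left(-45212 + 328\right) = 19609 \left(-44884\right) = -880130356$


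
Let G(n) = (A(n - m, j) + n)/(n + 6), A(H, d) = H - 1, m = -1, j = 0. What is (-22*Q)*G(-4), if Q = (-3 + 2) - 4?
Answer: -440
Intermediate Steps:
Q = -5 (Q = -1 - 4 = -5)
A(H, d) = -1 + H
G(n) = 2*n/(6 + n) (G(n) = ((-1 + (n - 1*(-1))) + n)/(n + 6) = ((-1 + (n + 1)) + n)/(6 + n) = ((-1 + (1 + n)) + n)/(6 + n) = (n + n)/(6 + n) = (2*n)/(6 + n) = 2*n/(6 + n))
(-22*Q)*G(-4) = (-22*(-5))*(2*(-4)/(6 - 4)) = 110*(2*(-4)/2) = 110*(2*(-4)*(½)) = 110*(-4) = -440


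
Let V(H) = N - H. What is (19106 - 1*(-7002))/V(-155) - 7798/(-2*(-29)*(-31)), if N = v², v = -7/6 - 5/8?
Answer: 13874660963/81924971 ≈ 169.36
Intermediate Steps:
v = -43/24 (v = -7*⅙ - 5*⅛ = -7/6 - 5/8 = -43/24 ≈ -1.7917)
N = 1849/576 (N = (-43/24)² = 1849/576 ≈ 3.2101)
V(H) = 1849/576 - H
(19106 - 1*(-7002))/V(-155) - 7798/(-2*(-29)*(-31)) = (19106 - 1*(-7002))/(1849/576 - 1*(-155)) - 7798/(-2*(-29)*(-31)) = (19106 + 7002)/(1849/576 + 155) - 7798/(58*(-31)) = 26108/(91129/576) - 7798/(-1798) = 26108*(576/91129) - 7798*(-1/1798) = 15038208/91129 + 3899/899 = 13874660963/81924971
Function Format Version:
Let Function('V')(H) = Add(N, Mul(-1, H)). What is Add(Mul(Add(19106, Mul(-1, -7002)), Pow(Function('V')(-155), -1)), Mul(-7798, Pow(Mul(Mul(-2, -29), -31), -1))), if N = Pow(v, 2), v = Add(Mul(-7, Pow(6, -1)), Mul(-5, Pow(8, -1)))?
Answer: Rational(13874660963, 81924971) ≈ 169.36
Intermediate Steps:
v = Rational(-43, 24) (v = Add(Mul(-7, Rational(1, 6)), Mul(-5, Rational(1, 8))) = Add(Rational(-7, 6), Rational(-5, 8)) = Rational(-43, 24) ≈ -1.7917)
N = Rational(1849, 576) (N = Pow(Rational(-43, 24), 2) = Rational(1849, 576) ≈ 3.2101)
Function('V')(H) = Add(Rational(1849, 576), Mul(-1, H))
Add(Mul(Add(19106, Mul(-1, -7002)), Pow(Function('V')(-155), -1)), Mul(-7798, Pow(Mul(Mul(-2, -29), -31), -1))) = Add(Mul(Add(19106, Mul(-1, -7002)), Pow(Add(Rational(1849, 576), Mul(-1, -155)), -1)), Mul(-7798, Pow(Mul(Mul(-2, -29), -31), -1))) = Add(Mul(Add(19106, 7002), Pow(Add(Rational(1849, 576), 155), -1)), Mul(-7798, Pow(Mul(58, -31), -1))) = Add(Mul(26108, Pow(Rational(91129, 576), -1)), Mul(-7798, Pow(-1798, -1))) = Add(Mul(26108, Rational(576, 91129)), Mul(-7798, Rational(-1, 1798))) = Add(Rational(15038208, 91129), Rational(3899, 899)) = Rational(13874660963, 81924971)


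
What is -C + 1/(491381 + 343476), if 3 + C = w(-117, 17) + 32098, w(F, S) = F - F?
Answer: -26794735414/834857 ≈ -32095.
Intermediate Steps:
w(F, S) = 0
C = 32095 (C = -3 + (0 + 32098) = -3 + 32098 = 32095)
-C + 1/(491381 + 343476) = -1*32095 + 1/(491381 + 343476) = -32095 + 1/834857 = -26794735414/834857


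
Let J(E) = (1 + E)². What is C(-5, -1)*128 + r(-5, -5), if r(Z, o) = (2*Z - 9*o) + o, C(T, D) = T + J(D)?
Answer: -610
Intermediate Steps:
C(T, D) = T + (1 + D)²
r(Z, o) = -8*o + 2*Z (r(Z, o) = (-9*o + 2*Z) + o = -8*o + 2*Z)
C(-5, -1)*128 + r(-5, -5) = (-5 + (1 - 1)²)*128 + (-8*(-5) + 2*(-5)) = (-5 + 0²)*128 + (40 - 10) = (-5 + 0)*128 + 30 = -5*128 + 30 = -640 + 30 = -610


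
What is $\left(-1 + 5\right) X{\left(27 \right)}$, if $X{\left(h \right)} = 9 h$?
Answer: $972$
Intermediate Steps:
$\left(-1 + 5\right) X{\left(27 \right)} = \left(-1 + 5\right) 9 \cdot 27 = 4 \cdot 243 = 972$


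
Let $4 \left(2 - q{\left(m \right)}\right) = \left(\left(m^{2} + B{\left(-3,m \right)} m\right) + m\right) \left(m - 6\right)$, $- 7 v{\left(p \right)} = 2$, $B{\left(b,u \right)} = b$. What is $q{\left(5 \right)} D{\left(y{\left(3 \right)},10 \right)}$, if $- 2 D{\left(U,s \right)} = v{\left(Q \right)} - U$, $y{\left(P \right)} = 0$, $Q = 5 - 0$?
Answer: $\frac{23}{28} \approx 0.82143$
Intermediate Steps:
$Q = 5$ ($Q = 5 + 0 = 5$)
$v{\left(p \right)} = - \frac{2}{7}$ ($v{\left(p \right)} = \left(- \frac{1}{7}\right) 2 = - \frac{2}{7}$)
$q{\left(m \right)} = 2 - \frac{\left(-6 + m\right) \left(m^{2} - 2 m\right)}{4}$ ($q{\left(m \right)} = 2 - \frac{\left(\left(m^{2} - 3 m\right) + m\right) \left(m - 6\right)}{4} = 2 - \frac{\left(m^{2} - 2 m\right) \left(-6 + m\right)}{4} = 2 - \frac{\left(-6 + m\right) \left(m^{2} - 2 m\right)}{4}$)
$D{\left(U,s \right)} = \frac{1}{7} + \frac{U}{2}$ ($D{\left(U,s \right)} = - \frac{- \frac{2}{7} - U}{2} = \frac{1}{7} + \frac{U}{2}$)
$q{\left(5 \right)} D{\left(y{\left(3 \right)},10 \right)} = \left(2 - 15 + 2 \cdot 5^{2} - \frac{5^{3}}{4}\right) \left(\frac{1}{7} + \frac{1}{2} \cdot 0\right) = \left(2 - 15 + 2 \cdot 25 - \frac{125}{4}\right) \left(\frac{1}{7} + 0\right) = \left(2 - 15 + 50 - \frac{125}{4}\right) \frac{1}{7} = \frac{23}{4} \cdot \frac{1}{7} = \frac{23}{28}$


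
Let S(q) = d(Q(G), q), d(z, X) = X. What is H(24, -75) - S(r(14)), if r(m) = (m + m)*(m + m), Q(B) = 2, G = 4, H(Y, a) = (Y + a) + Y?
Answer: -811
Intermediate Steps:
H(Y, a) = a + 2*Y
r(m) = 4*m² (r(m) = (2*m)*(2*m) = 4*m²)
S(q) = q
H(24, -75) - S(r(14)) = (-75 + 2*24) - 4*14² = (-75 + 48) - 4*196 = -27 - 1*784 = -27 - 784 = -811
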